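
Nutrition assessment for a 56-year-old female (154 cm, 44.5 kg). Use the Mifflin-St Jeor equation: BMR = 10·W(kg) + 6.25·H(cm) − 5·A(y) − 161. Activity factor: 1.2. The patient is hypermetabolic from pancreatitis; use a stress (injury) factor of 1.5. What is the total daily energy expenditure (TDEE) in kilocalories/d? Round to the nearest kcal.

Mifflin-St Jeor (female): BMR = 10(44.5) + 6.25(154) − 5(56) − 161 = 445 + 962.5 − 280 − 161 = 966.5 kcal/day.
TEE = BMR × activity factor = 966.5 × 1.2 = 1159.8 kcal/day.
Apply stress factor: 1159.8 × 1.5 = 1739.7 kcal/day.

1740 kilocalories/d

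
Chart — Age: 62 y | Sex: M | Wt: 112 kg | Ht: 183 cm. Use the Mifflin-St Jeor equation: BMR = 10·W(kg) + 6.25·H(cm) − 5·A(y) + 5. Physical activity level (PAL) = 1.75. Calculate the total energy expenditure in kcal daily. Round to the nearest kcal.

Mifflin-St Jeor (male): BMR = 10(112) + 6.25(183) − 5(62) + 5 = 1120 + 1143.75 − 310 + 5 = 1958.75 kcal/day.
TEE = BMR × activity factor = 1958.75 × 1.75 = 3427.8125 kcal/day.

3428 kcal daily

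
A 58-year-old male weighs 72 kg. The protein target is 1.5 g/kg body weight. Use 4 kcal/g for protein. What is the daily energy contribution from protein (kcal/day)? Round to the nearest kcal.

432 kcal/day

Protein = 1.5 g/kg × 72 kg = 108 g/day.
Protein energy = 108 g × 4 kcal/g = 432 kcal/day.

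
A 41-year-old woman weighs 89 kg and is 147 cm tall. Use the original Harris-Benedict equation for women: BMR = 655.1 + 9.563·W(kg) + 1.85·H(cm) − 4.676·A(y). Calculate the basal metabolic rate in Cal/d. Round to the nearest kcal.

Harris-Benedict: BMR = 655.1 + 9.563(89) + 1.85(147) − 4.676(41) = 1586.441 kcal/day.

1586 Cal/d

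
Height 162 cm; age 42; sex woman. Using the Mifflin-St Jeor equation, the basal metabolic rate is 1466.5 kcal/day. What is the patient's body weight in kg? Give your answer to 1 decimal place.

1466.5 = 10·W + 6.25(162) − 5(42) − 161
10·W = 1466.5 − 641.5 = 825, so W = 82.5 kg.

82.5 kg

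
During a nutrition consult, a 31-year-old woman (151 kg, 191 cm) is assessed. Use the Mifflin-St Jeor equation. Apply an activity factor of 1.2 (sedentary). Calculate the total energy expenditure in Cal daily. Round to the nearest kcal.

2865 Cal daily

Mifflin-St Jeor (female): BMR = 10(151) + 6.25(191) − 5(31) − 161 = 1510 + 1193.75 − 155 − 161 = 2387.75 kcal/day.
TEE = BMR × activity factor = 2387.75 × 1.2 = 2865.3 kcal/day.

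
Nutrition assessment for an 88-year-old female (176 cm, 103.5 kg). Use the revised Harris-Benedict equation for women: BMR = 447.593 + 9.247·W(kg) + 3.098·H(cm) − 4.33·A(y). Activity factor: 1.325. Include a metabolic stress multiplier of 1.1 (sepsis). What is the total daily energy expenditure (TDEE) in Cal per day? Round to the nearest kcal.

Harris-Benedict: BMR = 447.593 + 9.247(103.5) + 3.098(176) − 4.33(88) = 1568.8655 kcal/day.
TEE = BMR × activity factor = 1568.8655 × 1.325 = 2078.7468 kcal/day.
Apply stress factor: 2078.7468 × 1.1 = 2286.6215 kcal/day.

2287 Cal per day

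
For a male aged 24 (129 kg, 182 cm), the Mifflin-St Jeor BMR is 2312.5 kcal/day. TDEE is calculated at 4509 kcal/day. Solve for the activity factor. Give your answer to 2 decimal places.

Activity factor = TEE ÷ BMR = 4509 ÷ 2312.5 = 1.95.

1.95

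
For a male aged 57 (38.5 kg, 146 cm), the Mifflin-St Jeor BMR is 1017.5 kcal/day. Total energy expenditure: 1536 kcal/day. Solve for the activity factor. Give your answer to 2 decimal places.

1.51

Activity factor = TEE ÷ BMR = 1536 ÷ 1017.5 = 1.51.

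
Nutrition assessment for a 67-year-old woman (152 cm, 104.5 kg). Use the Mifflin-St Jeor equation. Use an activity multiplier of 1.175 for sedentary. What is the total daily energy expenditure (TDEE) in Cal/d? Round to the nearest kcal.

Mifflin-St Jeor (female): BMR = 10(104.5) + 6.25(152) − 5(67) − 161 = 1045 + 950 − 335 − 161 = 1499 kcal/day.
TEE = BMR × activity factor = 1499 × 1.175 = 1761.325 kcal/day.

1761 Cal/d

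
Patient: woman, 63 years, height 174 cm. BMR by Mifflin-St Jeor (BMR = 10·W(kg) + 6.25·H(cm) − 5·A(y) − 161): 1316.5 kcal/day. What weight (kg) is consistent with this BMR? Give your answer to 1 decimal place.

70.5 kg

1316.5 = 10·W + 6.25(174) − 5(63) − 161
10·W = 1316.5 − 611.5 = 705, so W = 70.5 kg.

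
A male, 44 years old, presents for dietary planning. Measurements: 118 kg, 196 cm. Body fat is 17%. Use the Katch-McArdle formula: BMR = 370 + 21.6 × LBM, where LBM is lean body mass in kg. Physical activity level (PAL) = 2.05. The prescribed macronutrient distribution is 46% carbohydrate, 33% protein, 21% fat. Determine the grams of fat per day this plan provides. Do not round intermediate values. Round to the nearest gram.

119 g/day

LBM = 118 × (1 − 0.17) = 97.94 kg. Katch-McArdle: BMR = 370 + 21.6 × 97.94 = 2485.504 kcal/day.
TEE = 2485.504 × 2.05 = 5095.2832 kcal/day.
Fat energy = 21% × 5095.2832 = 1070.0095 kcal.
Fat = 1070.0095 ÷ 9 kcal/g = 118.8899 g.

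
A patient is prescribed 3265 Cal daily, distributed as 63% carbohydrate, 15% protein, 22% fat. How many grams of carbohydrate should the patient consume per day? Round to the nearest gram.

Carbohydrate energy = 63% × 3265 = 2056.95 kcal.
At 4 kcal/g: 2056.95 ÷ 4 = 514.2375 g.

514 g/day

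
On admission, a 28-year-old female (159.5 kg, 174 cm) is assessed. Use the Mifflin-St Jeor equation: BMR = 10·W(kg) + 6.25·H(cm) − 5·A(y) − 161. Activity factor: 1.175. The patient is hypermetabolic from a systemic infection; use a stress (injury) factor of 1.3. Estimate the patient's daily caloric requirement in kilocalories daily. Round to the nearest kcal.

Mifflin-St Jeor (female): BMR = 10(159.5) + 6.25(174) − 5(28) − 161 = 1595 + 1087.5 − 140 − 161 = 2381.5 kcal/day.
TEE = BMR × activity factor = 2381.5 × 1.175 = 2798.2625 kcal/day.
Apply stress factor: 2798.2625 × 1.3 = 3637.7413 kcal/day.

3638 kilocalories daily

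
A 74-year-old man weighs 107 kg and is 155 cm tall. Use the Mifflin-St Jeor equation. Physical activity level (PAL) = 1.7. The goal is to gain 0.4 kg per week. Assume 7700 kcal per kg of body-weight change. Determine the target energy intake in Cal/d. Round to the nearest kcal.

Mifflin-St Jeor (male): BMR = 10(107) + 6.25(155) − 5(74) + 5 = 1070 + 968.75 − 370 + 5 = 1673.75 kcal/day.
TEE = 1673.75 × 1.7 = 2845.375 kcal/day.
Required daily surplus = 0.4 × 7700 ÷ 7 = 440 kcal/day.
Target intake = 2845.375 + 440 = 3285.375 kcal/day.

3285 Cal/d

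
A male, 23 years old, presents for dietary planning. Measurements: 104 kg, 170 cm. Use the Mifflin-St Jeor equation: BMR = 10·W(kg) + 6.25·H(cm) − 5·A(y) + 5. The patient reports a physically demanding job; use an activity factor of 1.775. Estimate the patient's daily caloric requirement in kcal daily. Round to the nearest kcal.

3537 kcal daily

Mifflin-St Jeor (male): BMR = 10(104) + 6.25(170) − 5(23) + 5 = 1040 + 1062.5 − 115 + 5 = 1992.5 kcal/day.
TEE = BMR × activity factor = 1992.5 × 1.775 = 3536.6875 kcal/day.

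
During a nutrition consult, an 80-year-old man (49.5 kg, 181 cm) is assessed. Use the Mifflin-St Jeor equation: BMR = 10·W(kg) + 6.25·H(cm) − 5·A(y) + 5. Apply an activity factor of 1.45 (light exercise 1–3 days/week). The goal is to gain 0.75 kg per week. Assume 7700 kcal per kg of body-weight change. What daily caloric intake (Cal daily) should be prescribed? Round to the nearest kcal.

Mifflin-St Jeor (male): BMR = 10(49.5) + 6.25(181) − 5(80) + 5 = 495 + 1131.25 − 400 + 5 = 1231.25 kcal/day.
TEE = 1231.25 × 1.45 = 1785.3125 kcal/day.
Required daily surplus = 0.75 × 7700 ÷ 7 = 825 kcal/day.
Target intake = 1785.3125 + 825 = 2610.3125 kcal/day.

2610 Cal daily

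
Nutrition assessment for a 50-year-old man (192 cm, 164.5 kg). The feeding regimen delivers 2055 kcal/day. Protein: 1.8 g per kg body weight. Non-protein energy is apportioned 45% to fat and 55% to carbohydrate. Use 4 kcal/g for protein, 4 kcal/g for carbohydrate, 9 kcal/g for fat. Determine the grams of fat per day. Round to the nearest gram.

44 g/day

Protein = 1.8 × 164.5 = 296.1 g → 296.1 × 4 = 1184.4 kcal.
Non-protein calories = 2055 − 1184.4 = 870.6 kcal.
Fat: 45% × 870.6 = 391.77 kcal; carbohydrate: 478.83 kcal.
Fat: 391.77 kcal ÷ 9 kcal/g = 43.53 g.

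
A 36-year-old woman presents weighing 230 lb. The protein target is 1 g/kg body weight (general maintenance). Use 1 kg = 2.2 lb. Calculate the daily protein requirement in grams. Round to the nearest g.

105 g/day

Weight in kg = 230 ÷ 2.2 = 104.5455 kg.
Protein = 1 g/kg × 104.5455 kg = 104.5455 g/day.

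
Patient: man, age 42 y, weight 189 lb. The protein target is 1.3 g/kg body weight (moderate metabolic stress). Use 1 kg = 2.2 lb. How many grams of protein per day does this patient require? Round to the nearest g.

Weight in kg = 189 ÷ 2.2 = 85.9091 kg.
Protein = 1.3 g/kg × 85.9091 kg = 111.6818 g/day.

112 g/day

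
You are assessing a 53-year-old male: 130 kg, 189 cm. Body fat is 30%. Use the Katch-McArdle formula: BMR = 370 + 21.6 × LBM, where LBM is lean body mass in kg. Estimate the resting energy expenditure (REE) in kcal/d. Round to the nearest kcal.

LBM = 130 × (1 − 0.3) = 91 kg. Katch-McArdle: BMR = 370 + 21.6 × 91 = 2335.6 kcal/day.

2336 kcal/d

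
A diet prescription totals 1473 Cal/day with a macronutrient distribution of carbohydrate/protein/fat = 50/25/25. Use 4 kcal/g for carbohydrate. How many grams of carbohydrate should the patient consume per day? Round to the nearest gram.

184 g/day

Carbohydrate energy = 50% × 1473 = 736.5 kcal.
At 4 kcal/g: 736.5 ÷ 4 = 184.125 g.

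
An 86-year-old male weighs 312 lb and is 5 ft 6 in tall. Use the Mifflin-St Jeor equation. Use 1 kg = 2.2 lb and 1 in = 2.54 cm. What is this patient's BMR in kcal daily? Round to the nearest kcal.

2041 kcal daily

Convert to metric: weight = 312 ÷ 2.2 = 141.8182 kg; height = (5×12 + 6) × 2.54 = 66 × 2.54 = 167.64 cm.
Mifflin-St Jeor (male): BMR = 10(141.8182) + 6.25(167.64) − 5(86) + 5 = 1418.1818 + 1047.75 − 430 + 5 = 2040.9318 kcal/day.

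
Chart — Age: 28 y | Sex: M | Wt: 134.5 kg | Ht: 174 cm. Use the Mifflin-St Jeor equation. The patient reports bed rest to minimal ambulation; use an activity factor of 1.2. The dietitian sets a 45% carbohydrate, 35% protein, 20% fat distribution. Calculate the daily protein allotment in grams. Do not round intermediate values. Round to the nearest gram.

Mifflin-St Jeor (male): BMR = 10(134.5) + 6.25(174) − 5(28) + 5 = 1345 + 1087.5 − 140 + 5 = 2297.5 kcal/day.
TEE = 2297.5 × 1.2 = 2757 kcal/day.
Protein energy = 35% × 2757 = 964.95 kcal.
Protein = 964.95 ÷ 4 kcal/g = 241.2375 g.

241 g/day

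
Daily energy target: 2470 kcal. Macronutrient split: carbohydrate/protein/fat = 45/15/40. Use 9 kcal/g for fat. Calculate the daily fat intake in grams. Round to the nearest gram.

110 g/day

Fat energy = 40% × 2470 = 988 kcal.
At 9 kcal/g: 988 ÷ 9 = 109.7778 g.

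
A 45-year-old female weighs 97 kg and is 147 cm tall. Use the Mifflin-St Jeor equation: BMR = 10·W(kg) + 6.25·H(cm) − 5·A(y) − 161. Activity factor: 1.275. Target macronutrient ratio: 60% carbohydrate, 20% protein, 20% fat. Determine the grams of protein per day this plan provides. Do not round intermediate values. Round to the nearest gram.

96 g/day

Mifflin-St Jeor (female): BMR = 10(97) + 6.25(147) − 5(45) − 161 = 970 + 918.75 − 225 − 161 = 1502.75 kcal/day.
TEE = 1502.75 × 1.275 = 1916.0063 kcal/day.
Protein energy = 20% × 1916.0063 = 383.2013 kcal.
Protein = 383.2013 ÷ 4 kcal/g = 95.8003 g.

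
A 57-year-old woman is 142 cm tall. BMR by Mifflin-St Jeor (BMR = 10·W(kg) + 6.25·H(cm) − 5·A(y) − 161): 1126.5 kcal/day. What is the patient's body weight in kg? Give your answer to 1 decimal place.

1126.5 = 10·W + 6.25(142) − 5(57) − 161
10·W = 1126.5 − 441.5 = 685, so W = 68.5 kg.

68.5 kg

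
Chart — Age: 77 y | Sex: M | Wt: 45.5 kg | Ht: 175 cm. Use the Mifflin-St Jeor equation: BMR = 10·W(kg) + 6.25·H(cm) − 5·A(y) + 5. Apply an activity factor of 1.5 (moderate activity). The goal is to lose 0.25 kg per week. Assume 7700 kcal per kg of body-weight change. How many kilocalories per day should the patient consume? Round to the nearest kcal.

1478 kilocalories per day

Mifflin-St Jeor (male): BMR = 10(45.5) + 6.25(175) − 5(77) + 5 = 455 + 1093.75 − 385 + 5 = 1168.75 kcal/day.
TEE = 1168.75 × 1.5 = 1753.125 kcal/day.
Required daily deficit = 0.25 × 7700 ÷ 7 = 275 kcal/day.
Target intake = 1753.125 − 275 = 1478.125 kcal/day.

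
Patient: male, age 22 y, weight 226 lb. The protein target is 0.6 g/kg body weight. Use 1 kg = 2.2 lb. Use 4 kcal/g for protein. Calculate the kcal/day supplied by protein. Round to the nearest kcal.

Weight in kg = 226 ÷ 2.2 = 102.7273 kg.
Protein = 0.6 g/kg × 102.7273 kg = 61.6364 g/day.
Protein energy = 61.6364 g × 4 kcal/g = 246.5455 kcal/day.

247 kcal/day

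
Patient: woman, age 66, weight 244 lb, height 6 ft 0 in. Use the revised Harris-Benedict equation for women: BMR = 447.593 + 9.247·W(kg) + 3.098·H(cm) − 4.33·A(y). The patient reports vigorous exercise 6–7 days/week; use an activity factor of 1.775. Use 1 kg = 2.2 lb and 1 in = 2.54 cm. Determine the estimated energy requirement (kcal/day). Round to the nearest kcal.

Convert to metric: weight = 244 ÷ 2.2 = 110.9091 kg; height = (6×12 + 0) × 2.54 = 72 × 2.54 = 182.88 cm.
Harris-Benedict: BMR = 447.593 + 9.247(110.9091) + 3.098(182.88) − 4.33(66) = 1753.9516 kcal/day.
TEE = BMR × activity factor = 1753.9516 × 1.775 = 3113.2641 kcal/day.

3113 kcal/day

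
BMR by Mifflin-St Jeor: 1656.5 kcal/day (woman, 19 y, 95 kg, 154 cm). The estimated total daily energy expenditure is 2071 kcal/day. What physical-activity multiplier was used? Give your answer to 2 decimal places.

Activity factor = TEE ÷ BMR = 2071 ÷ 1656.5 = 1.25.

1.25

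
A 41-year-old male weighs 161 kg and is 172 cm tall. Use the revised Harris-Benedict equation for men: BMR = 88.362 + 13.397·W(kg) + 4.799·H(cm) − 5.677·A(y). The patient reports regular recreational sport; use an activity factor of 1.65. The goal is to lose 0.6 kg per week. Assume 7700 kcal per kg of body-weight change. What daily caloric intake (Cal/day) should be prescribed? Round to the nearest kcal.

4023 Cal/day

Harris-Benedict: BMR = 88.362 + 13.397(161) + 4.799(172) − 5.677(41) = 2837.95 kcal/day.
TEE = 2837.95 × 1.65 = 4682.6175 kcal/day.
Required daily deficit = 0.6 × 7700 ÷ 7 = 660 kcal/day.
Target intake = 4682.6175 − 660 = 4022.6175 kcal/day.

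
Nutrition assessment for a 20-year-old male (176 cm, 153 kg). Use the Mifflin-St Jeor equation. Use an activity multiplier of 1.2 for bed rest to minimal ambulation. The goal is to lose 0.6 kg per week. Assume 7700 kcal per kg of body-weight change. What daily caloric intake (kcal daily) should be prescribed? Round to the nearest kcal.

2382 kcal daily

Mifflin-St Jeor (male): BMR = 10(153) + 6.25(176) − 5(20) + 5 = 1530 + 1100 − 100 + 5 = 2535 kcal/day.
TEE = 2535 × 1.2 = 3042 kcal/day.
Required daily deficit = 0.6 × 7700 ÷ 7 = 660 kcal/day.
Target intake = 3042 − 660 = 2382 kcal/day.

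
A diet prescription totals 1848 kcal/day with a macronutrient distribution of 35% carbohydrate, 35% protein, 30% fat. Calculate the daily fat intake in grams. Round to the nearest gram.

Fat energy = 30% × 1848 = 554.4 kcal.
At 9 kcal/g: 554.4 ÷ 9 = 61.6 g.

62 g/day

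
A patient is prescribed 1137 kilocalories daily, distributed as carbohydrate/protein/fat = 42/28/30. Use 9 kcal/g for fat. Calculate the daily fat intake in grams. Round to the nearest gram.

38 g/day

Fat energy = 30% × 1137 = 341.1 kcal.
At 9 kcal/g: 341.1 ÷ 9 = 37.9 g.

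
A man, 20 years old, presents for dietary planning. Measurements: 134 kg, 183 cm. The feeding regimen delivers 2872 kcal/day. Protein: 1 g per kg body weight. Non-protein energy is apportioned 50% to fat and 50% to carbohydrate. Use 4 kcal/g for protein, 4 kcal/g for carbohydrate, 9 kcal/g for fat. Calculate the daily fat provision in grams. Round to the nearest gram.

130 g/day

Protein = 1 × 134 = 134 g → 134 × 4 = 536 kcal.
Non-protein calories = 2872 − 536 = 2336 kcal.
Fat: 50% × 2336 = 1168 kcal; carbohydrate: 1168 kcal.
Fat: 1168 kcal ÷ 9 kcal/g = 129.7778 g.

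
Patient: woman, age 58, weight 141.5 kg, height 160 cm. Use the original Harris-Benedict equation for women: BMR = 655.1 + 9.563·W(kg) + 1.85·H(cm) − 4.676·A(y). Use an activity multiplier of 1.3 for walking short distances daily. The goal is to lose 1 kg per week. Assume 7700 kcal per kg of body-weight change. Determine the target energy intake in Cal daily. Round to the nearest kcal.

1543 Cal daily

Harris-Benedict: BMR = 655.1 + 9.563(141.5) + 1.85(160) − 4.676(58) = 2033.0565 kcal/day.
TEE = 2033.0565 × 1.3 = 2642.9735 kcal/day.
Required daily deficit = 1 × 7700 ÷ 7 = 1100 kcal/day.
Target intake = 2642.9735 − 1100 = 1542.9735 kcal/day.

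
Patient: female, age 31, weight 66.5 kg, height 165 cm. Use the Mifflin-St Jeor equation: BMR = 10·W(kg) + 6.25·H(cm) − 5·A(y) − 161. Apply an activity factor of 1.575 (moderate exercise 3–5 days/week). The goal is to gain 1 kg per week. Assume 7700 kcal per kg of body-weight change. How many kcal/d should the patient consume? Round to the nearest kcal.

3274 kcal/d

Mifflin-St Jeor (female): BMR = 10(66.5) + 6.25(165) − 5(31) − 161 = 665 + 1031.25 − 155 − 161 = 1380.25 kcal/day.
TEE = 1380.25 × 1.575 = 2173.8938 kcal/day.
Required daily surplus = 1 × 7700 ÷ 7 = 1100 kcal/day.
Target intake = 2173.8938 + 1100 = 3273.8938 kcal/day.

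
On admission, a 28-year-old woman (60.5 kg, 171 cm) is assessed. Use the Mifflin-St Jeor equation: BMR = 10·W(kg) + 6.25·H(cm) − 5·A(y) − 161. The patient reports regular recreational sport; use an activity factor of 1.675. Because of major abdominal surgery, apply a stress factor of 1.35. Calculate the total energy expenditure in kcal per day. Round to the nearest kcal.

Mifflin-St Jeor (female): BMR = 10(60.5) + 6.25(171) − 5(28) − 161 = 605 + 1068.75 − 140 − 161 = 1372.75 kcal/day.
TEE = BMR × activity factor = 1372.75 × 1.675 = 2299.3563 kcal/day.
Apply stress factor: 2299.3563 × 1.35 = 3104.1309 kcal/day.

3104 kcal per day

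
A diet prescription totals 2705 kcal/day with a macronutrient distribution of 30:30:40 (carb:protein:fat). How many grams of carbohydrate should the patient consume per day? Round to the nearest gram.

203 g/day

Carbohydrate energy = 30% × 2705 = 811.5 kcal.
At 4 kcal/g: 811.5 ÷ 4 = 202.875 g.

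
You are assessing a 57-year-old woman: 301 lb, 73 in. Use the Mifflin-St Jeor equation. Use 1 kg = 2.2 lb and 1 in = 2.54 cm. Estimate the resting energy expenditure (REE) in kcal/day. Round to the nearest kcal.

2081 kcal/day

Convert to metric: weight = 301 ÷ 2.2 = 136.8182 kg; height = 73 × 2.54 = 185.42 cm.
Mifflin-St Jeor (female): BMR = 10(136.8182) + 6.25(185.42) − 5(57) − 161 = 1368.1818 + 1158.875 − 285 − 161 = 2081.0568 kcal/day.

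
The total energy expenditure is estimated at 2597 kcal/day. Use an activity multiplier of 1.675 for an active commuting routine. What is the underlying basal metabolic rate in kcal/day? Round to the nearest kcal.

1550 kcal/day

BMR = TEE ÷ activity factor = 2597 ÷ 1.675 = 1550.4478 kcal/day.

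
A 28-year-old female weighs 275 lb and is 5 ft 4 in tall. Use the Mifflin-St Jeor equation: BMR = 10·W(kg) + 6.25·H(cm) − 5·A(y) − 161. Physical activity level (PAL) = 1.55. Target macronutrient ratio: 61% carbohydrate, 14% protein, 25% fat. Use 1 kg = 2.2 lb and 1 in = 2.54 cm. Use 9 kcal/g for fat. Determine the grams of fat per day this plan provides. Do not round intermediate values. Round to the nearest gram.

Convert to metric: weight = 275 ÷ 2.2 = 125 kg; height = (5×12 + 4) × 2.54 = 64 × 2.54 = 162.56 cm.
Mifflin-St Jeor (female): BMR = 10(125) + 6.25(162.56) − 5(28) − 161 = 1250 + 1016 − 140 − 161 = 1965 kcal/day.
TEE = 1965 × 1.55 = 3045.75 kcal/day.
Fat energy = 25% × 3045.75 = 761.4375 kcal.
Fat = 761.4375 ÷ 9 kcal/g = 84.6042 g.

85 g/day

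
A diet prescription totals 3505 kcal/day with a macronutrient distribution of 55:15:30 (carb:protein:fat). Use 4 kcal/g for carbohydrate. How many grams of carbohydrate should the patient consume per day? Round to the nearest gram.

482 g/day

Carbohydrate energy = 55% × 3505 = 1927.75 kcal.
At 4 kcal/g: 1927.75 ÷ 4 = 481.9375 g.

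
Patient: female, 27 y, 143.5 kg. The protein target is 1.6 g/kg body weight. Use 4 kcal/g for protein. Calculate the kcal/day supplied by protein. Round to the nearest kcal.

918 kcal/day

Protein = 1.6 g/kg × 143.5 kg = 229.6 g/day.
Protein energy = 229.6 g × 4 kcal/g = 918.4 kcal/day.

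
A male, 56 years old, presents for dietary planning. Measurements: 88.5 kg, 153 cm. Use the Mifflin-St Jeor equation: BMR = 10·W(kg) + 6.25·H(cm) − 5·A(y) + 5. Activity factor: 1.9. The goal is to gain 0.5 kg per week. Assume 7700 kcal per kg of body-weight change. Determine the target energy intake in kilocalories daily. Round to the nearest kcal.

Mifflin-St Jeor (male): BMR = 10(88.5) + 6.25(153) − 5(56) + 5 = 885 + 956.25 − 280 + 5 = 1566.25 kcal/day.
TEE = 1566.25 × 1.9 = 2975.875 kcal/day.
Required daily surplus = 0.5 × 7700 ÷ 7 = 550 kcal/day.
Target intake = 2975.875 + 550 = 3525.875 kcal/day.

3526 kilocalories daily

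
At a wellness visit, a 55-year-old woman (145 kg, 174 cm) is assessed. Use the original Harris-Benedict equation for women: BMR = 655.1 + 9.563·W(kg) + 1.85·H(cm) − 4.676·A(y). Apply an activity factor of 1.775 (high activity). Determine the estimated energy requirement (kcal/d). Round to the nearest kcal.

Harris-Benedict: BMR = 655.1 + 9.563(145) + 1.85(174) − 4.676(55) = 2106.455 kcal/day.
TEE = BMR × activity factor = 2106.455 × 1.775 = 3738.9576 kcal/day.

3739 kcal/d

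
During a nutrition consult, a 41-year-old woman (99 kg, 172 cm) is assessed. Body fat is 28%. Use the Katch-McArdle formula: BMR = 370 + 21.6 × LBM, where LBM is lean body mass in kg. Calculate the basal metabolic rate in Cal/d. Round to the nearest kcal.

1910 Cal/d

LBM = 99 × (1 − 0.28) = 71.28 kg. Katch-McArdle: BMR = 370 + 21.6 × 71.28 = 1909.648 kcal/day.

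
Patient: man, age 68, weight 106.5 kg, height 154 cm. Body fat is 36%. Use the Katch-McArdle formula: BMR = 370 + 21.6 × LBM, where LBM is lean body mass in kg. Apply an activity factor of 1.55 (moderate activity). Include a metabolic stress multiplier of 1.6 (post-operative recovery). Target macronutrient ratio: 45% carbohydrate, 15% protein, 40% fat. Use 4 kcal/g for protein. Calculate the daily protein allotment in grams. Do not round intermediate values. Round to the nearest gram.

171 g/day

LBM = 106.5 × (1 − 0.36) = 68.16 kg. Katch-McArdle: BMR = 370 + 21.6 × 68.16 = 1842.256 kcal/day.
TEE = 1842.256 × 1.55 = 2855.4968 kcal/day.
With stress factor 1.6: 2855.4968 × 1.6 = 4568.7949 kcal/day.
Protein energy = 15% × 4568.7949 = 685.3192 kcal.
Protein = 685.3192 ÷ 4 kcal/g = 171.3298 g.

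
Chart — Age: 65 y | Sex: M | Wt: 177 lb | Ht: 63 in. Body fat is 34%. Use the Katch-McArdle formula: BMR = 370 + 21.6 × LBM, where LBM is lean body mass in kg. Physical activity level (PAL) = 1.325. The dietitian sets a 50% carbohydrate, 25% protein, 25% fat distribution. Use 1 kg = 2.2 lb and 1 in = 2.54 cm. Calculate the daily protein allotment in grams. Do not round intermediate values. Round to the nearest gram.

126 g/day

Convert to metric: weight = 177 ÷ 2.2 = 80.4545 kg; height = 63 × 2.54 = 160.02 cm.
LBM = 80.4545 × (1 − 0.34) = 53.1 kg. Katch-McArdle: BMR = 370 + 21.6 × 53.1 = 1516.96 kcal/day.
TEE = 1516.96 × 1.325 = 2009.972 kcal/day.
Protein energy = 25% × 2009.972 = 502.493 kcal.
Protein = 502.493 ÷ 4 kcal/g = 125.6233 g.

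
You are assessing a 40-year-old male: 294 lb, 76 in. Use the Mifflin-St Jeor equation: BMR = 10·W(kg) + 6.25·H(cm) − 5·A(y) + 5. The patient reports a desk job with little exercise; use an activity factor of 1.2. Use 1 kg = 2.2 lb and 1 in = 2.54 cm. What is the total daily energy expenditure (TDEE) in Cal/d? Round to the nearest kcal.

2817 Cal/d

Convert to metric: weight = 294 ÷ 2.2 = 133.6364 kg; height = 76 × 2.54 = 193.04 cm.
Mifflin-St Jeor (male): BMR = 10(133.6364) + 6.25(193.04) − 5(40) + 5 = 1336.3636 + 1206.5 − 200 + 5 = 2347.8636 kcal/day.
TEE = BMR × activity factor = 2347.8636 × 1.2 = 2817.4364 kcal/day.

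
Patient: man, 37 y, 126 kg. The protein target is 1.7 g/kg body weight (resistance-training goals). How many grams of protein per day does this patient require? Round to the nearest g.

Protein = 1.7 g/kg × 126 kg = 214.2 g/day.

214 g/day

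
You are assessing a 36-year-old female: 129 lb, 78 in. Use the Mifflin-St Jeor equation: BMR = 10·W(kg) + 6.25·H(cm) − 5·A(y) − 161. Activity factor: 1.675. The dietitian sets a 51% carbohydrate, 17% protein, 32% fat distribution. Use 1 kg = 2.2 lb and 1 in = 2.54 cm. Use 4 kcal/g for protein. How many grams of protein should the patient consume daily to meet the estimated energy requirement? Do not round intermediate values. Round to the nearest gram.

Convert to metric: weight = 129 ÷ 2.2 = 58.6364 kg; height = 78 × 2.54 = 198.12 cm.
Mifflin-St Jeor (female): BMR = 10(58.6364) + 6.25(198.12) − 5(36) − 161 = 586.3636 + 1238.25 − 180 − 161 = 1483.6136 kcal/day.
TEE = 1483.6136 × 1.675 = 2485.0528 kcal/day.
Protein energy = 17% × 2485.0528 = 422.459 kcal.
Protein = 422.459 ÷ 4 kcal/g = 105.6147 g.

106 g/day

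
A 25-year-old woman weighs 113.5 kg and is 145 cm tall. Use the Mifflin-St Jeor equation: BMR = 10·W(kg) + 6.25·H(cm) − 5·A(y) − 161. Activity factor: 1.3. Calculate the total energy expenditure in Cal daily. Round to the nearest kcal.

2282 Cal daily

Mifflin-St Jeor (female): BMR = 10(113.5) + 6.25(145) − 5(25) − 161 = 1135 + 906.25 − 125 − 161 = 1755.25 kcal/day.
TEE = BMR × activity factor = 1755.25 × 1.3 = 2281.825 kcal/day.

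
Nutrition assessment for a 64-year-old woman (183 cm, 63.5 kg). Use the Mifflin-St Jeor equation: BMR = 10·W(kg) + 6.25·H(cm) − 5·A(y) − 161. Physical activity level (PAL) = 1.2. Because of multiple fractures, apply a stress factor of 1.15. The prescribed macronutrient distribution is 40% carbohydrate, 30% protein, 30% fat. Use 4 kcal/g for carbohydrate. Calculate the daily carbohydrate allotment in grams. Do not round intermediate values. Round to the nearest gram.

Mifflin-St Jeor (female): BMR = 10(63.5) + 6.25(183) − 5(64) − 161 = 635 + 1143.75 − 320 − 161 = 1297.75 kcal/day.
TEE = 1297.75 × 1.2 = 1557.3 kcal/day.
With stress factor 1.15: 1557.3 × 1.15 = 1790.895 kcal/day.
Carbohydrate energy = 40% × 1790.895 = 716.358 kcal.
Carbohydrate = 716.358 ÷ 4 kcal/g = 179.0895 g.

179 g/day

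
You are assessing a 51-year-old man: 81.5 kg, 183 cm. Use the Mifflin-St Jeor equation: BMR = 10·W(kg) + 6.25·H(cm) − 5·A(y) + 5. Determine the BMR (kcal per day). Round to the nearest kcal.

1709 kcal per day

Mifflin-St Jeor (male): BMR = 10(81.5) + 6.25(183) − 5(51) + 5 = 815 + 1143.75 − 255 + 5 = 1708.75 kcal/day.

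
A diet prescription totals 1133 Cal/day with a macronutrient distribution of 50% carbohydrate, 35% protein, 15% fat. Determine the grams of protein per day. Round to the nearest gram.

99 g/day

Protein energy = 35% × 1133 = 396.55 kcal.
At 4 kcal/g: 396.55 ÷ 4 = 99.1375 g.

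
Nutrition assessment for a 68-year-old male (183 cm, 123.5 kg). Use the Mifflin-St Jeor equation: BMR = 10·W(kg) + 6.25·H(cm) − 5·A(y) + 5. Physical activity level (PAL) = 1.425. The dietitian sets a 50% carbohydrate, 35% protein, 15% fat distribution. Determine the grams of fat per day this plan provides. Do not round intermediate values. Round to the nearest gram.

Mifflin-St Jeor (male): BMR = 10(123.5) + 6.25(183) − 5(68) + 5 = 1235 + 1143.75 − 340 + 5 = 2043.75 kcal/day.
TEE = 2043.75 × 1.425 = 2912.3438 kcal/day.
Fat energy = 15% × 2912.3438 = 436.8516 kcal.
Fat = 436.8516 ÷ 9 kcal/g = 48.5391 g.

49 g/day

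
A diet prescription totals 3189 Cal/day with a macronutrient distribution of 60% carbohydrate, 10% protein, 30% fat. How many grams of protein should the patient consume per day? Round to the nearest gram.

80 g/day

Protein energy = 10% × 3189 = 318.9 kcal.
At 4 kcal/g: 318.9 ÷ 4 = 79.725 g.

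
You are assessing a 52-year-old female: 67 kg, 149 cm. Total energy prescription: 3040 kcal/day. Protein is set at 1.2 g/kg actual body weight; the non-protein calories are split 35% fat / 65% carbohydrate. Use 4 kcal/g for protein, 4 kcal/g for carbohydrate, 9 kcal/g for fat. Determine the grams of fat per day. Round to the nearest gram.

Protein = 1.2 × 67 = 80.4 g → 80.4 × 4 = 321.6 kcal.
Non-protein calories = 3040 − 321.6 = 2718.4 kcal.
Fat: 35% × 2718.4 = 951.44 kcal; carbohydrate: 1766.96 kcal.
Fat: 951.44 kcal ÷ 9 kcal/g = 105.7156 g.

106 g/day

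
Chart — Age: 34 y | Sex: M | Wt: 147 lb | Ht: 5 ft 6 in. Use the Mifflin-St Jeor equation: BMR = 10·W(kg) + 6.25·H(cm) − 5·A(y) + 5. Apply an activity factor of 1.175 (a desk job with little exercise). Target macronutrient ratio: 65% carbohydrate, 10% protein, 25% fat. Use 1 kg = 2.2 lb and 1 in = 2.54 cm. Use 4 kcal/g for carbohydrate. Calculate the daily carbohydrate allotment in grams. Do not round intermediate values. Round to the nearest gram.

296 g/day

Convert to metric: weight = 147 ÷ 2.2 = 66.8182 kg; height = (5×12 + 6) × 2.54 = 66 × 2.54 = 167.64 cm.
Mifflin-St Jeor (male): BMR = 10(66.8182) + 6.25(167.64) − 5(34) + 5 = 668.1818 + 1047.75 − 170 + 5 = 1550.9318 kcal/day.
TEE = 1550.9318 × 1.175 = 1822.3449 kcal/day.
Carbohydrate energy = 65% × 1822.3449 = 1184.5242 kcal.
Carbohydrate = 1184.5242 ÷ 4 kcal/g = 296.131 g.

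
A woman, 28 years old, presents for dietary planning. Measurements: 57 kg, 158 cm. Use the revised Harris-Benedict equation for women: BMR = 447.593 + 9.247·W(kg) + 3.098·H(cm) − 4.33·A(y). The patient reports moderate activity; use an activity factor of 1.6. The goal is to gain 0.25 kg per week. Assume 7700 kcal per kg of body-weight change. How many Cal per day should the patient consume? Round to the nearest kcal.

Harris-Benedict: BMR = 447.593 + 9.247(57) + 3.098(158) − 4.33(28) = 1342.916 kcal/day.
TEE = 1342.916 × 1.6 = 2148.6656 kcal/day.
Required daily surplus = 0.25 × 7700 ÷ 7 = 275 kcal/day.
Target intake = 2148.6656 + 275 = 2423.6656 kcal/day.

2424 Cal per day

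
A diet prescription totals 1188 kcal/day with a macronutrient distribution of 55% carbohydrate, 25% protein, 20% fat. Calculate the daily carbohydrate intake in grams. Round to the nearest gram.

163 g/day

Carbohydrate energy = 55% × 1188 = 653.4 kcal.
At 4 kcal/g: 653.4 ÷ 4 = 163.35 g.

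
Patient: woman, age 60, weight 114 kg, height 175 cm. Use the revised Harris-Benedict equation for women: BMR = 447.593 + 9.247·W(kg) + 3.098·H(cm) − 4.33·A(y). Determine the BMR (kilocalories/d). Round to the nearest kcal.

1784 kilocalories/d

Harris-Benedict: BMR = 447.593 + 9.247(114) + 3.098(175) − 4.33(60) = 1784.101 kcal/day.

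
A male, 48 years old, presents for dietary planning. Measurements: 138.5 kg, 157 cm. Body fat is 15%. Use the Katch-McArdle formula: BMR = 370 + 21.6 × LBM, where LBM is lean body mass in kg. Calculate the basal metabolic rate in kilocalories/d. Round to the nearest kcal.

LBM = 138.5 × (1 − 0.15) = 117.725 kg. Katch-McArdle: BMR = 370 + 21.6 × 117.725 = 2912.86 kcal/day.

2913 kilocalories/d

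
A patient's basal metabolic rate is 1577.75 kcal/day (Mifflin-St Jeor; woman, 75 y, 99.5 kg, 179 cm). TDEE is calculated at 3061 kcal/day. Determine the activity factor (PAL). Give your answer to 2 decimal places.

1.94

Activity factor = TEE ÷ BMR = 3061 ÷ 1577.75 = 1.94.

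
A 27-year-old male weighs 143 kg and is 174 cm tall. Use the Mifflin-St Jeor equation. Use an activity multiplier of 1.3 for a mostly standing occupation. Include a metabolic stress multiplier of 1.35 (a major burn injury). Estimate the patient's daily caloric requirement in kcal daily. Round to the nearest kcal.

4190 kcal daily

Mifflin-St Jeor (male): BMR = 10(143) + 6.25(174) − 5(27) + 5 = 1430 + 1087.5 − 135 + 5 = 2387.5 kcal/day.
TEE = BMR × activity factor = 2387.5 × 1.3 = 3103.75 kcal/day.
Apply stress factor: 3103.75 × 1.35 = 4190.0625 kcal/day.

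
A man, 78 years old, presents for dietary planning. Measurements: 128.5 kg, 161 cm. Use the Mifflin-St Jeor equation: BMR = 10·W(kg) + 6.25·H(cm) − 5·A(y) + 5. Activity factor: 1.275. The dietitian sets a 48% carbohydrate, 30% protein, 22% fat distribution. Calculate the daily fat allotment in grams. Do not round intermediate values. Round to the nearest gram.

Mifflin-St Jeor (male): BMR = 10(128.5) + 6.25(161) − 5(78) + 5 = 1285 + 1006.25 − 390 + 5 = 1906.25 kcal/day.
TEE = 1906.25 × 1.275 = 2430.4688 kcal/day.
Fat energy = 22% × 2430.4688 = 534.7031 kcal.
Fat = 534.7031 ÷ 9 kcal/g = 59.4115 g.

59 g/day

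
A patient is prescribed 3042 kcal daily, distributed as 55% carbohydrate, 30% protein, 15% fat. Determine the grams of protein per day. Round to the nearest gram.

228 g/day

Protein energy = 30% × 3042 = 912.6 kcal.
At 4 kcal/g: 912.6 ÷ 4 = 228.15 g.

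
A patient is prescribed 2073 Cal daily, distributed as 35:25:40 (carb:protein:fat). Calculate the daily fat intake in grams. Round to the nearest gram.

Fat energy = 40% × 2073 = 829.2 kcal.
At 9 kcal/g: 829.2 ÷ 9 = 92.1333 g.

92 g/day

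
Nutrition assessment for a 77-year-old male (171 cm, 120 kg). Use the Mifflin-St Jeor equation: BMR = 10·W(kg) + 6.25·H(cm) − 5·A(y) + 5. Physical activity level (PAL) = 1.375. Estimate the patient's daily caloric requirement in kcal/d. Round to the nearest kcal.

2597 kcal/d

Mifflin-St Jeor (male): BMR = 10(120) + 6.25(171) − 5(77) + 5 = 1200 + 1068.75 − 385 + 5 = 1888.75 kcal/day.
TEE = BMR × activity factor = 1888.75 × 1.375 = 2597.0313 kcal/day.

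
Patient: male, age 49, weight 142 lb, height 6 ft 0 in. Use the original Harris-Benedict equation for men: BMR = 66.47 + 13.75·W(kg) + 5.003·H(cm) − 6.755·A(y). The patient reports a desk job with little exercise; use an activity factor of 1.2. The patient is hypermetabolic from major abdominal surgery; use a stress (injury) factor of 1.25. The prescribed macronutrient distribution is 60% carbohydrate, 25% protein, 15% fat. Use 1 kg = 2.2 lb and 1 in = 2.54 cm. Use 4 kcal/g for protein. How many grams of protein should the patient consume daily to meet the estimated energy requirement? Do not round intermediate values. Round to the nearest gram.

Convert to metric: weight = 142 ÷ 2.2 = 64.5455 kg; height = (6×12 + 0) × 2.54 = 72 × 2.54 = 182.88 cm.
Harris-Benedict: BMR = 66.47 + 13.75(64.5455) + 5.003(182.88) − 6.755(49) = 1537.9236 kcal/day.
TEE = 1537.9236 × 1.2 = 1845.5084 kcal/day.
With stress factor 1.25: 1845.5084 × 1.25 = 2306.8855 kcal/day.
Protein energy = 25% × 2306.8855 = 576.7214 kcal.
Protein = 576.7214 ÷ 4 kcal/g = 144.1803 g.

144 g/day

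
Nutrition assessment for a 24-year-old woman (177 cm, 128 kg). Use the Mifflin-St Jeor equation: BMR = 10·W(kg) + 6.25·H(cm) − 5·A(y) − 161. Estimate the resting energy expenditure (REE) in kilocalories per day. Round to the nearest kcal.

2105 kilocalories per day

Mifflin-St Jeor (female): BMR = 10(128) + 6.25(177) − 5(24) − 161 = 1280 + 1106.25 − 120 − 161 = 2105.25 kcal/day.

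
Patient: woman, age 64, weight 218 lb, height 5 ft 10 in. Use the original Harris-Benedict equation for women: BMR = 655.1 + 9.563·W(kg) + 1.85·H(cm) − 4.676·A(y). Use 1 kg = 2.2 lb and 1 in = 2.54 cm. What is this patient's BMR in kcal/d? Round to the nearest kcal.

Convert to metric: weight = 218 ÷ 2.2 = 99.0909 kg; height = (5×12 + 10) × 2.54 = 70 × 2.54 = 177.8 cm.
Harris-Benedict: BMR = 655.1 + 9.563(99.0909) + 1.85(177.8) − 4.676(64) = 1632.3724 kcal/day.

1632 kcal/d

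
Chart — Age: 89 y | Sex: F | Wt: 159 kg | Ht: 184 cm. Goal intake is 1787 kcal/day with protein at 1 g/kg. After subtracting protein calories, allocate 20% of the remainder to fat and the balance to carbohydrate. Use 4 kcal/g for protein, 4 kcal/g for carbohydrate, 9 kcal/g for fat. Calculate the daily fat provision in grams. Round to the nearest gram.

Protein = 1 × 159 = 159 g → 159 × 4 = 636 kcal.
Non-protein calories = 1787 − 636 = 1151 kcal.
Fat: 20% × 1151 = 230.2 kcal; carbohydrate: 920.8 kcal.
Fat: 230.2 kcal ÷ 9 kcal/g = 25.5778 g.

26 g/day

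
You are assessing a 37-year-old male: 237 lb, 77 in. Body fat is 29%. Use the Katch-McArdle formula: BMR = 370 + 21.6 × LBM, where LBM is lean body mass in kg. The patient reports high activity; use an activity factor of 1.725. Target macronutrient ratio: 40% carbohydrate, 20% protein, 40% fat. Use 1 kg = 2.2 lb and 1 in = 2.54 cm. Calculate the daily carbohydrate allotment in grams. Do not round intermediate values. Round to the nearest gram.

Convert to metric: weight = 237 ÷ 2.2 = 107.7273 kg; height = 77 × 2.54 = 195.58 cm.
LBM = 107.7273 × (1 − 0.29) = 76.4864 kg. Katch-McArdle: BMR = 370 + 21.6 × 76.4864 = 2022.1055 kcal/day.
TEE = 2022.1055 × 1.725 = 3488.1319 kcal/day.
Carbohydrate energy = 40% × 3488.1319 = 1395.2528 kcal.
Carbohydrate = 1395.2528 ÷ 4 kcal/g = 348.8132 g.

349 g/day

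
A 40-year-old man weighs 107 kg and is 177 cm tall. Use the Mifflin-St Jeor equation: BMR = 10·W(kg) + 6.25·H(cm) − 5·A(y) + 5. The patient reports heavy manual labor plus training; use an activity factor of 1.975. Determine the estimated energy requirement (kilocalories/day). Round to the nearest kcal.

3913 kilocalories/day

Mifflin-St Jeor (male): BMR = 10(107) + 6.25(177) − 5(40) + 5 = 1070 + 1106.25 − 200 + 5 = 1981.25 kcal/day.
TEE = BMR × activity factor = 1981.25 × 1.975 = 3912.9688 kcal/day.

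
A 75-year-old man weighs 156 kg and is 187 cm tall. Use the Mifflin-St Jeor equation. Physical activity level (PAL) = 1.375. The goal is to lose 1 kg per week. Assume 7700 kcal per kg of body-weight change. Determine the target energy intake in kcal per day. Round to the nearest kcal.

2143 kcal per day

Mifflin-St Jeor (male): BMR = 10(156) + 6.25(187) − 5(75) + 5 = 1560 + 1168.75 − 375 + 5 = 2358.75 kcal/day.
TEE = 2358.75 × 1.375 = 3243.2813 kcal/day.
Required daily deficit = 1 × 7700 ÷ 7 = 1100 kcal/day.
Target intake = 3243.2813 − 1100 = 2143.2813 kcal/day.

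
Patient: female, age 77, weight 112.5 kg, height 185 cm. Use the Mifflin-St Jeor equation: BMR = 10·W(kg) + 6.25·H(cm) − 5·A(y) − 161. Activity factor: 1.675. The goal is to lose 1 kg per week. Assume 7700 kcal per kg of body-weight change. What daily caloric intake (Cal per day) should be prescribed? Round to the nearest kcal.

1807 Cal per day

Mifflin-St Jeor (female): BMR = 10(112.5) + 6.25(185) − 5(77) − 161 = 1125 + 1156.25 − 385 − 161 = 1735.25 kcal/day.
TEE = 1735.25 × 1.675 = 2906.5438 kcal/day.
Required daily deficit = 1 × 7700 ÷ 7 = 1100 kcal/day.
Target intake = 2906.5438 − 1100 = 1806.5438 kcal/day.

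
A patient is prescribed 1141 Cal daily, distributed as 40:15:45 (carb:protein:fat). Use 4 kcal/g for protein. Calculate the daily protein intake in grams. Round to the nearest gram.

Protein energy = 15% × 1141 = 171.15 kcal.
At 4 kcal/g: 171.15 ÷ 4 = 42.7875 g.

43 g/day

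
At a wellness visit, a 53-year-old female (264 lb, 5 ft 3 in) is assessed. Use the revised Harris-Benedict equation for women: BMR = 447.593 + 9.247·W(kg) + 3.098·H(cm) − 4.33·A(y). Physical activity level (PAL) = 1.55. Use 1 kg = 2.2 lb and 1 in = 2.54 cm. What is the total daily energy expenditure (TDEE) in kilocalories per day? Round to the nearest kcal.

2826 kilocalories per day

Convert to metric: weight = 264 ÷ 2.2 = 120 kg; height = (5×12 + 3) × 2.54 = 63 × 2.54 = 160.02 cm.
Harris-Benedict: BMR = 447.593 + 9.247(120) + 3.098(160.02) − 4.33(53) = 1823.485 kcal/day.
TEE = BMR × activity factor = 1823.485 × 1.55 = 2826.4017 kcal/day.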